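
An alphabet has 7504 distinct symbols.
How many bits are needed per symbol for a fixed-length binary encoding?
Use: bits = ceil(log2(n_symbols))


log2(7504) = 12.8734
Bracket: 2^12 = 4096 < 7504 <= 2^13 = 8192
So ceil(log2(7504)) = 13

bits = ceil(log2(7504)) = ceil(12.8734) = 13 bits


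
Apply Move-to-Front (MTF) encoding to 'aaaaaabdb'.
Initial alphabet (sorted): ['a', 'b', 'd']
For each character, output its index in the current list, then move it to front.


MTF encoding:
'a': index 0 in ['a', 'b', 'd'] -> ['a', 'b', 'd']
'a': index 0 in ['a', 'b', 'd'] -> ['a', 'b', 'd']
'a': index 0 in ['a', 'b', 'd'] -> ['a', 'b', 'd']
'a': index 0 in ['a', 'b', 'd'] -> ['a', 'b', 'd']
'a': index 0 in ['a', 'b', 'd'] -> ['a', 'b', 'd']
'a': index 0 in ['a', 'b', 'd'] -> ['a', 'b', 'd']
'b': index 1 in ['a', 'b', 'd'] -> ['b', 'a', 'd']
'd': index 2 in ['b', 'a', 'd'] -> ['d', 'b', 'a']
'b': index 1 in ['d', 'b', 'a'] -> ['b', 'd', 'a']


Output: [0, 0, 0, 0, 0, 0, 1, 2, 1]


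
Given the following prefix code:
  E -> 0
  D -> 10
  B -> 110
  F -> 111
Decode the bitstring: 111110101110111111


Decoding step by step:
Bits 111 -> F
Bits 110 -> B
Bits 10 -> D
Bits 111 -> F
Bits 0 -> E
Bits 111 -> F
Bits 111 -> F


Decoded message: FBDFEFF


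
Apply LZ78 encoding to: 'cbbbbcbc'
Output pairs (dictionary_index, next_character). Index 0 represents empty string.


LZ78 encoding steps:
Dictionary: {0: ''}
Step 1: w='' (idx 0), next='c' -> output (0, 'c'), add 'c' as idx 1
Step 2: w='' (idx 0), next='b' -> output (0, 'b'), add 'b' as idx 2
Step 3: w='b' (idx 2), next='b' -> output (2, 'b'), add 'bb' as idx 3
Step 4: w='b' (idx 2), next='c' -> output (2, 'c'), add 'bc' as idx 4
Step 5: w='bc' (idx 4), end of input -> output (4, '')


Encoded: [(0, 'c'), (0, 'b'), (2, 'b'), (2, 'c'), (4, '')]


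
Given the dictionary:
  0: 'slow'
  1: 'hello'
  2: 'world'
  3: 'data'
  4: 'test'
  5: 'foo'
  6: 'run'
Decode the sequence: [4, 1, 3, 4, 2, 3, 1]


Look up each index in the dictionary:
  4 -> 'test'
  1 -> 'hello'
  3 -> 'data'
  4 -> 'test'
  2 -> 'world'
  3 -> 'data'
  1 -> 'hello'

Decoded: "test hello data test world data hello"


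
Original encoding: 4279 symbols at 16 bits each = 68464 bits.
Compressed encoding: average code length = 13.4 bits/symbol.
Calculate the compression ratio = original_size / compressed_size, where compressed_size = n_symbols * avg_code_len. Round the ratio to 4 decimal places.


original_size = n_symbols * orig_bits = 4279 * 16 = 68464 bits
compressed_size = n_symbols * avg_code_len = 4279 * 13.4 = 57338.6 bits
ratio = original_size / compressed_size = 68464 / 57338.6 = 1.194

Compression ratio = 1.194


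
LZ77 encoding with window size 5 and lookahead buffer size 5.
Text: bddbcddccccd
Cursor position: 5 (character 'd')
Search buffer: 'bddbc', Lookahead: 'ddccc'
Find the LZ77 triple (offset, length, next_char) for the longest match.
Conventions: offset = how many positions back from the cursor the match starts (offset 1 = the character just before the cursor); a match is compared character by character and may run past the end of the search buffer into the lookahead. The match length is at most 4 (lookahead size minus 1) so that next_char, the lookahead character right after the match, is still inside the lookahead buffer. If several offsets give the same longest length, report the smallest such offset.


Try each offset into the search buffer:
  offset=1 (pos 4, char 'c'): match length 0
  offset=2 (pos 3, char 'b'): match length 0
  offset=3 (pos 2, char 'd'): match length 1
  offset=4 (pos 1, char 'd'): match length 2
  offset=5 (pos 0, char 'b'): match length 0
Longest match has length 2 at offset 4.
next_char = character at position 5 + 2 = 7 -> 'c'

Best match: offset=4, length=2 (matching 'dd' starting at position 1)
LZ77 triple: (4, 2, 'c')


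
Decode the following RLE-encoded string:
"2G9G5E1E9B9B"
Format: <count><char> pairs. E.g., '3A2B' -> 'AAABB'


Expanding each <count><char> pair:
  2G -> 'GG'
  9G -> 'GGGGGGGGG'
  5E -> 'EEEEE'
  1E -> 'E'
  9B -> 'BBBBBBBBB'
  9B -> 'BBBBBBBBB'

Decoded = GGGGGGGGGGGEEEEEEBBBBBBBBBBBBBBBBBB


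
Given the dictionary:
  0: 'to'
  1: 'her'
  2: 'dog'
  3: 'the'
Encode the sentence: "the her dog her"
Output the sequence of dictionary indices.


Look up each word in the dictionary:
  'the' -> 3
  'her' -> 1
  'dog' -> 2
  'her' -> 1

Encoded: [3, 1, 2, 1]


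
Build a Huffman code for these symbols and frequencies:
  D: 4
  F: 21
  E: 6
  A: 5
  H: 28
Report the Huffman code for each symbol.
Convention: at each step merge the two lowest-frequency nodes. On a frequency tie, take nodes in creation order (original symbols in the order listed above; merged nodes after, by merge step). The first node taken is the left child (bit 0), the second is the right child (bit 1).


Huffman tree construction:
Step 1: Merge D(4) + A(5) = 9
Step 2: Merge E(6) + (D+A)(9) = 15
Step 3: Merge (E+(D+A))(15) + F(21) = 36
Step 4: Merge H(28) + ((E+(D+A))+F)(36) = 64
Read each symbol's code off the tree from the root (left child = 0, right child = 1).

Codes:
  D: 1010 (length 4)
  F: 11 (length 2)
  E: 100 (length 3)
  A: 1011 (length 4)
  H: 0 (length 1)
Average code length: 124/64 = 1.9375 bits/symbol


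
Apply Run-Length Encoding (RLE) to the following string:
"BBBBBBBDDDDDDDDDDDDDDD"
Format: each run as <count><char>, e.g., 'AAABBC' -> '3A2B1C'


Scanning runs left to right:
  i=0: run of 'B' x 7 -> '7B'
  i=7: run of 'D' x 15 -> '15D'

RLE = 7B15D


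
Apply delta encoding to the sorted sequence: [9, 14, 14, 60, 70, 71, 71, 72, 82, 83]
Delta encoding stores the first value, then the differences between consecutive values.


First value: 9
Deltas:
  14 - 9 = 5
  14 - 14 = 0
  60 - 14 = 46
  70 - 60 = 10
  71 - 70 = 1
  71 - 71 = 0
  72 - 71 = 1
  82 - 72 = 10
  83 - 82 = 1


Delta encoded: [9, 5, 0, 46, 10, 1, 0, 1, 10, 1]


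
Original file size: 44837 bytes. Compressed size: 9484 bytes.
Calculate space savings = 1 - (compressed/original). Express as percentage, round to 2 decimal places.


ratio = compressed/original = 9484/44837 = 0.211522
savings = 1 - ratio = 1 - 0.211522 = 0.788478
as a percentage: 0.788478 * 100 = 78.85%

Space savings = 1 - 9484/44837 = 78.85%


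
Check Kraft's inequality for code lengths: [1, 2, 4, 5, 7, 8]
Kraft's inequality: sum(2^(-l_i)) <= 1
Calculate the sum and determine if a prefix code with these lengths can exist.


Sum = 2^(-1) + 2^(-2) + 2^(-4) + 2^(-5) + 2^(-7) + 2^(-8)
    = 0.5 + 0.25 + 0.0625 + 0.03125 + 0.0078125 + 0.00390625
    = 219/256 = 0.85546875
Since 0.85546875 <= 1, Kraft's inequality IS satisfied.
A prefix code with these lengths CAN exist.

Kraft sum = 0.85546875. Satisfied.


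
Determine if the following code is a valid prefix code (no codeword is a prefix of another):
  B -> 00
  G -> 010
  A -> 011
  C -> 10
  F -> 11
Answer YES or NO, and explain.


Checking each pair (does one codeword prefix another?):
  B='00' vs G='010': no prefix
  B='00' vs A='011': no prefix
  B='00' vs C='10': no prefix
  B='00' vs F='11': no prefix
  G='010' vs B='00': no prefix
  G='010' vs A='011': no prefix
  G='010' vs C='10': no prefix
  G='010' vs F='11': no prefix
  A='011' vs B='00': no prefix
  A='011' vs G='010': no prefix
  A='011' vs C='10': no prefix
  A='011' vs F='11': no prefix
  C='10' vs B='00': no prefix
  C='10' vs G='010': no prefix
  C='10' vs A='011': no prefix
  C='10' vs F='11': no prefix
  F='11' vs B='00': no prefix
  F='11' vs G='010': no prefix
  F='11' vs A='011': no prefix
  F='11' vs C='10': no prefix
No violation found over all pairs.

YES -- this is a valid prefix code. No codeword is a prefix of any other codeword.


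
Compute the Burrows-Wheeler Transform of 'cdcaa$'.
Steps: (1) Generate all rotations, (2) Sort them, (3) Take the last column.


Rotations (sorted):
  0: $cdcaa -> last char: a
  1: a$cdca -> last char: a
  2: aa$cdc -> last char: c
  3: caa$cd -> last char: d
  4: cdcaa$ -> last char: $
  5: dcaa$c -> last char: c


BWT = aacd$c


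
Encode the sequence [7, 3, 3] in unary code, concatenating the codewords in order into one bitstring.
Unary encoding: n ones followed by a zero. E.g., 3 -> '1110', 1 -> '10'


Encode each number as n ones followed by a terminating 0:
  7 -> 11111110 (8 bits)
  3 -> 1110 (4 bits)
  3 -> 1110 (4 bits)
Total length = 8 + 4 + 4 = 16 bits.

Unary([7, 3, 3]) = 1111111011101110 (16 bits)


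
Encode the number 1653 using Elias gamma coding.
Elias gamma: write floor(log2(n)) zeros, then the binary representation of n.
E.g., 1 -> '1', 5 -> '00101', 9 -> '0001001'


num_bits = floor(log2(1653)) + 1 = 11
leading_zeros = num_bits - 1 = 10
binary(1653) = 11001110101

Elias gamma(1653) = '0000000000' + '11001110101' = 000000000011001110101 (21 bits)


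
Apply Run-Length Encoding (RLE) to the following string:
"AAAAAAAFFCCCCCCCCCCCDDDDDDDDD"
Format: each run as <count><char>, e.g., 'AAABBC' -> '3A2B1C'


Scanning runs left to right:
  i=0: run of 'A' x 7 -> '7A'
  i=7: run of 'F' x 2 -> '2F'
  i=9: run of 'C' x 11 -> '11C'
  i=20: run of 'D' x 9 -> '9D'

RLE = 7A2F11C9D


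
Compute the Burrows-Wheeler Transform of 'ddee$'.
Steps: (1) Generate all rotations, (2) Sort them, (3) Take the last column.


Rotations (sorted):
  0: $ddee -> last char: e
  1: ddee$ -> last char: $
  2: dee$d -> last char: d
  3: e$dde -> last char: e
  4: ee$dd -> last char: d


BWT = e$ded


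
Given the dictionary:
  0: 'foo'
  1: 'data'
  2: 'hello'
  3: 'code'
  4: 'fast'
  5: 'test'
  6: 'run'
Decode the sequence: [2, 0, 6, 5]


Look up each index in the dictionary:
  2 -> 'hello'
  0 -> 'foo'
  6 -> 'run'
  5 -> 'test'

Decoded: "hello foo run test"


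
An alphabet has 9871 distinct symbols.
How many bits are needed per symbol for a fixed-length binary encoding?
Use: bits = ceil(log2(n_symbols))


log2(9871) = 13.269
Bracket: 2^13 = 8192 < 9871 <= 2^14 = 16384
So ceil(log2(9871)) = 14

bits = ceil(log2(9871)) = ceil(13.269) = 14 bits


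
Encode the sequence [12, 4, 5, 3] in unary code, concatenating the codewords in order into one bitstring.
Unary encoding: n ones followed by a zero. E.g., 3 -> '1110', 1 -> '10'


Encode each number as n ones followed by a terminating 0:
  12 -> 1111111111110 (13 bits)
  4 -> 11110 (5 bits)
  5 -> 111110 (6 bits)
  3 -> 1110 (4 bits)
Total length = 13 + 5 + 6 + 4 = 28 bits.

Unary([12, 4, 5, 3]) = 1111111111110111101111101110 (28 bits)


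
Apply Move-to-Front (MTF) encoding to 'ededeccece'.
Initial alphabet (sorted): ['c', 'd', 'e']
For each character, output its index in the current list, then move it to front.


MTF encoding:
'e': index 2 in ['c', 'd', 'e'] -> ['e', 'c', 'd']
'd': index 2 in ['e', 'c', 'd'] -> ['d', 'e', 'c']
'e': index 1 in ['d', 'e', 'c'] -> ['e', 'd', 'c']
'd': index 1 in ['e', 'd', 'c'] -> ['d', 'e', 'c']
'e': index 1 in ['d', 'e', 'c'] -> ['e', 'd', 'c']
'c': index 2 in ['e', 'd', 'c'] -> ['c', 'e', 'd']
'c': index 0 in ['c', 'e', 'd'] -> ['c', 'e', 'd']
'e': index 1 in ['c', 'e', 'd'] -> ['e', 'c', 'd']
'c': index 1 in ['e', 'c', 'd'] -> ['c', 'e', 'd']
'e': index 1 in ['c', 'e', 'd'] -> ['e', 'c', 'd']


Output: [2, 2, 1, 1, 1, 2, 0, 1, 1, 1]


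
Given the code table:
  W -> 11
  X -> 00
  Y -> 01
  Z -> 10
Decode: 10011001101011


Decoding:
10 -> Z
01 -> Y
10 -> Z
01 -> Y
10 -> Z
10 -> Z
11 -> W


Result: ZYZYZZW


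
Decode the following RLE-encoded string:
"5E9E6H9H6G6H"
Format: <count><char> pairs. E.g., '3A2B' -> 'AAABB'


Expanding each <count><char> pair:
  5E -> 'EEEEE'
  9E -> 'EEEEEEEEE'
  6H -> 'HHHHHH'
  9H -> 'HHHHHHHHH'
  6G -> 'GGGGGG'
  6H -> 'HHHHHH'

Decoded = EEEEEEEEEEEEEEHHHHHHHHHHHHHHHGGGGGGHHHHHH


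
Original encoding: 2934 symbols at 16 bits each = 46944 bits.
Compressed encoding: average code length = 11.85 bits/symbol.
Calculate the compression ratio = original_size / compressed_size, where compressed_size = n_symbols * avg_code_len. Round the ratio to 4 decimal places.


original_size = n_symbols * orig_bits = 2934 * 16 = 46944 bits
compressed_size = n_symbols * avg_code_len = 2934 * 11.85 = 34767.9 bits
ratio = original_size / compressed_size = 46944 / 34767.9 = 1.3502

Compression ratio = 1.3502


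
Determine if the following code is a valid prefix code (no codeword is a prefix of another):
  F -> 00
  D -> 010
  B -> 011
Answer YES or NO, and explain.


Checking each pair (does one codeword prefix another?):
  F='00' vs D='010': no prefix
  F='00' vs B='011': no prefix
  D='010' vs F='00': no prefix
  D='010' vs B='011': no prefix
  B='011' vs F='00': no prefix
  B='011' vs D='010': no prefix
No violation found over all pairs.

YES -- this is a valid prefix code. No codeword is a prefix of any other codeword.


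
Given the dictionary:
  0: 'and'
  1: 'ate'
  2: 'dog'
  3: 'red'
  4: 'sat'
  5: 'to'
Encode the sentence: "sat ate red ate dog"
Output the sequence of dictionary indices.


Look up each word in the dictionary:
  'sat' -> 4
  'ate' -> 1
  'red' -> 3
  'ate' -> 1
  'dog' -> 2

Encoded: [4, 1, 3, 1, 2]


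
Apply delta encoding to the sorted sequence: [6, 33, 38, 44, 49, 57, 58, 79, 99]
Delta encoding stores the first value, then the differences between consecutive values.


First value: 6
Deltas:
  33 - 6 = 27
  38 - 33 = 5
  44 - 38 = 6
  49 - 44 = 5
  57 - 49 = 8
  58 - 57 = 1
  79 - 58 = 21
  99 - 79 = 20


Delta encoded: [6, 27, 5, 6, 5, 8, 1, 21, 20]


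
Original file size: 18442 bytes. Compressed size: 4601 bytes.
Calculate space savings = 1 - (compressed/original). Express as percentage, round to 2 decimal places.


ratio = compressed/original = 4601/18442 = 0.249485
savings = 1 - ratio = 1 - 0.249485 = 0.750515
as a percentage: 0.750515 * 100 = 75.05%

Space savings = 1 - 4601/18442 = 75.05%


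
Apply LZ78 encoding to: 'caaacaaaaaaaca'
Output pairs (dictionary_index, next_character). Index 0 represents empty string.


LZ78 encoding steps:
Dictionary: {0: ''}
Step 1: w='' (idx 0), next='c' -> output (0, 'c'), add 'c' as idx 1
Step 2: w='' (idx 0), next='a' -> output (0, 'a'), add 'a' as idx 2
Step 3: w='a' (idx 2), next='a' -> output (2, 'a'), add 'aa' as idx 3
Step 4: w='c' (idx 1), next='a' -> output (1, 'a'), add 'ca' as idx 4
Step 5: w='aa' (idx 3), next='a' -> output (3, 'a'), add 'aaa' as idx 5
Step 6: w='aaa' (idx 5), next='c' -> output (5, 'c'), add 'aaac' as idx 6
Step 7: w='a' (idx 2), end of input -> output (2, '')


Encoded: [(0, 'c'), (0, 'a'), (2, 'a'), (1, 'a'), (3, 'a'), (5, 'c'), (2, '')]


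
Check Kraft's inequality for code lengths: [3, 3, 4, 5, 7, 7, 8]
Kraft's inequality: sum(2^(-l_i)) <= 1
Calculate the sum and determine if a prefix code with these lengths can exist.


Sum = 2^(-3) + 2^(-3) + 2^(-4) + 2^(-5) + 2^(-7) + 2^(-7) + 2^(-8)
    = 0.125 + 0.125 + 0.0625 + 0.03125 + 0.0078125 + 0.0078125 + 0.00390625
    = 93/256 = 0.36328125
Since 0.36328125 <= 1, Kraft's inequality IS satisfied.
A prefix code with these lengths CAN exist.

Kraft sum = 0.36328125. Satisfied.


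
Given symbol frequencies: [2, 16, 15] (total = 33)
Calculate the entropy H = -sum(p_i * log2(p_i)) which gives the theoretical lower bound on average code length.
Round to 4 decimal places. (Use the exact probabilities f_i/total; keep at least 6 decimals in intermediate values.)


Per-symbol terms -p_i * log2(p_i) with p_i = f_i/33:
  p = 2/33 = 0.060606: log2(p) = -4.044394, -p*log2(p) = 0.245115
  p = 16/33 = 0.484848: log2(p) = -1.044394, -p*log2(p) = 0.506373
  p = 15/33 = 0.454545: log2(p) = -1.137504, -p*log2(p) = 0.517047
H = 0.245115 + 0.506373 + 0.517047 = 1.268535

H = 1.2685 bits/symbol


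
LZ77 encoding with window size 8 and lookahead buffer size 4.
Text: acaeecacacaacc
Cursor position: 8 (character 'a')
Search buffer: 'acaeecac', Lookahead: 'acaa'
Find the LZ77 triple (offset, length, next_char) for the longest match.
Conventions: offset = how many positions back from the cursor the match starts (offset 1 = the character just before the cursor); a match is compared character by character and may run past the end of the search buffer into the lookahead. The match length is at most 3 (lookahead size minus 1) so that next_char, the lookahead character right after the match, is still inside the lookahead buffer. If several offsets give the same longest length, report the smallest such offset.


Try each offset into the search buffer:
  offset=1 (pos 7, char 'c'): match length 0
  offset=2 (pos 6, char 'a'): match length 3
  offset=3 (pos 5, char 'c'): match length 0
  offset=4 (pos 4, char 'e'): match length 0
  offset=5 (pos 3, char 'e'): match length 0
  offset=6 (pos 2, char 'a'): match length 1
  offset=7 (pos 1, char 'c'): match length 0
  offset=8 (pos 0, char 'a'): match length 3
Longest match has length 3, found at offsets 2, 8; take the smallest, offset 2.
next_char = character at position 8 + 3 = 11 -> 'a'

Best match: offset=2, length=3 (matching 'aca' starting at position 6)
LZ77 triple: (2, 3, 'a')


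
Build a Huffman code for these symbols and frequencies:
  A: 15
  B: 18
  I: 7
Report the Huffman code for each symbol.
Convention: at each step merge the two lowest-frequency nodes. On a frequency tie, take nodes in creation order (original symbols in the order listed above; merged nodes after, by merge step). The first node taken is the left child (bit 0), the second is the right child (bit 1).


Huffman tree construction:
Step 1: Merge I(7) + A(15) = 22
Step 2: Merge B(18) + (I+A)(22) = 40
Read each symbol's code off the tree from the root (left child = 0, right child = 1).

Codes:
  A: 11 (length 2)
  B: 0 (length 1)
  I: 10 (length 2)
Average code length: 62/40 = 1.5500 bits/symbol


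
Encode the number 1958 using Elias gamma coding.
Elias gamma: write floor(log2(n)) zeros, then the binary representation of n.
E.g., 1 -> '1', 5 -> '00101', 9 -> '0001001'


num_bits = floor(log2(1958)) + 1 = 11
leading_zeros = num_bits - 1 = 10
binary(1958) = 11110100110

Elias gamma(1958) = '0000000000' + '11110100110' = 000000000011110100110 (21 bits)


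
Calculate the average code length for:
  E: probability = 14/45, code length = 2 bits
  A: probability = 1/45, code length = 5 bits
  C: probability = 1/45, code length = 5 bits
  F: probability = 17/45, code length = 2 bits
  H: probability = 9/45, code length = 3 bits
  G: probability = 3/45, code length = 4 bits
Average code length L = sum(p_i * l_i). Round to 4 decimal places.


Weighted contributions p_i * l_i:
  E: (14/45) * 2 = 28/45
  A: (1/45) * 5 = 5/45
  C: (1/45) * 5 = 5/45
  F: (17/45) * 2 = 34/45
  H: (9/45) * 3 = 27/45
  G: (3/45) * 4 = 12/45
Sum = (28 + 5 + 5 + 34 + 27 + 12)/45 = 111/45

L = 111/45 = 2.4667 bits/symbol


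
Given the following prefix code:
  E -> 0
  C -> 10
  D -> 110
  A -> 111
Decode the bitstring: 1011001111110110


Decoding step by step:
Bits 10 -> C
Bits 110 -> D
Bits 0 -> E
Bits 111 -> A
Bits 111 -> A
Bits 0 -> E
Bits 110 -> D


Decoded message: CDEAAED


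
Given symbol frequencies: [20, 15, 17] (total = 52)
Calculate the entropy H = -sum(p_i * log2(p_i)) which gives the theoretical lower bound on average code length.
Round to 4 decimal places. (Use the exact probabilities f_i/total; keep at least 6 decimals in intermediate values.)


Per-symbol terms -p_i * log2(p_i) with p_i = f_i/52:
  p = 20/52 = 0.384615: log2(p) = -1.378512, -p*log2(p) = 0.530197
  p = 15/52 = 0.288462: log2(p) = -1.793549, -p*log2(p) = 0.517370
  p = 17/52 = 0.326923: log2(p) = -1.612977, -p*log2(p) = 0.527319
H = 0.530197 + 0.517370 + 0.527319 = 1.574886

H = 1.5749 bits/symbol


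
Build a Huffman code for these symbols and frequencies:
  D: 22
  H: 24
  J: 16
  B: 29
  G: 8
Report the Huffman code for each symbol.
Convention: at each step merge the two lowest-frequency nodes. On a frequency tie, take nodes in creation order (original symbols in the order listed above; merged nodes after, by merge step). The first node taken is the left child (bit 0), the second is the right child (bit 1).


Huffman tree construction:
Step 1: Merge G(8) + J(16) = 24
Step 2: Merge D(22) + H(24) = 46
Step 3: Merge (G+J)(24) + B(29) = 53
Step 4: Merge (D+H)(46) + ((G+J)+B)(53) = 99
Read each symbol's code off the tree from the root (left child = 0, right child = 1).

Codes:
  D: 00 (length 2)
  H: 01 (length 2)
  J: 101 (length 3)
  B: 11 (length 2)
  G: 100 (length 3)
Average code length: 222/99 = 2.2424 bits/symbol


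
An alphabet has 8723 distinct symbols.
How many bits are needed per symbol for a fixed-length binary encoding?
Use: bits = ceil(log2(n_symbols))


log2(8723) = 13.0906
Bracket: 2^13 = 8192 < 8723 <= 2^14 = 16384
So ceil(log2(8723)) = 14

bits = ceil(log2(8723)) = ceil(13.0906) = 14 bits


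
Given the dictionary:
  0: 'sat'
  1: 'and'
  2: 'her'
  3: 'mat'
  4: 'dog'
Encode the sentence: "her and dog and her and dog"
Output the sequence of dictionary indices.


Look up each word in the dictionary:
  'her' -> 2
  'and' -> 1
  'dog' -> 4
  'and' -> 1
  'her' -> 2
  'and' -> 1
  'dog' -> 4

Encoded: [2, 1, 4, 1, 2, 1, 4]


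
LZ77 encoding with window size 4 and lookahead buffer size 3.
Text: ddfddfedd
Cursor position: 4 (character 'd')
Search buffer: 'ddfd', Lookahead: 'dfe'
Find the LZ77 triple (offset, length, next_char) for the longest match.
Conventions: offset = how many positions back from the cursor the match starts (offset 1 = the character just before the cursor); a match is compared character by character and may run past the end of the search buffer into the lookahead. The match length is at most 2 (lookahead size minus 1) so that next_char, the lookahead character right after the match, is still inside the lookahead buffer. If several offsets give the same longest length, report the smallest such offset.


Try each offset into the search buffer:
  offset=1 (pos 3, char 'd'): match length 1
  offset=2 (pos 2, char 'f'): match length 0
  offset=3 (pos 1, char 'd'): match length 2
  offset=4 (pos 0, char 'd'): match length 1
Longest match has length 2 at offset 3.
next_char = character at position 4 + 2 = 6 -> 'e'

Best match: offset=3, length=2 (matching 'df' starting at position 1)
LZ77 triple: (3, 2, 'e')


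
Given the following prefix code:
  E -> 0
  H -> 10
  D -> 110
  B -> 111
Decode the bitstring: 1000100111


Decoding step by step:
Bits 10 -> H
Bits 0 -> E
Bits 0 -> E
Bits 10 -> H
Bits 0 -> E
Bits 111 -> B


Decoded message: HEEHEB


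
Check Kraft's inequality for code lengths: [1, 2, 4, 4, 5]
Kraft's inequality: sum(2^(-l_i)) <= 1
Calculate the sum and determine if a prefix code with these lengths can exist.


Sum = 2^(-1) + 2^(-2) + 2^(-4) + 2^(-4) + 2^(-5)
    = 0.5 + 0.25 + 0.0625 + 0.0625 + 0.03125
    = 29/32 = 0.90625
Since 0.90625 <= 1, Kraft's inequality IS satisfied.
A prefix code with these lengths CAN exist.

Kraft sum = 0.90625. Satisfied.


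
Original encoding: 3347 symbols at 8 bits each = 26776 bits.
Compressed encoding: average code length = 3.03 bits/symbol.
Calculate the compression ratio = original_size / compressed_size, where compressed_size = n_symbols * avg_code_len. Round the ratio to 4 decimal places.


original_size = n_symbols * orig_bits = 3347 * 8 = 26776 bits
compressed_size = n_symbols * avg_code_len = 3347 * 3.03 = 10141.41 bits
ratio = original_size / compressed_size = 26776 / 10141.41 = 2.6403

Compression ratio = 2.6403


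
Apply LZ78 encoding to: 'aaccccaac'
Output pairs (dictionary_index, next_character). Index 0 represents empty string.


LZ78 encoding steps:
Dictionary: {0: ''}
Step 1: w='' (idx 0), next='a' -> output (0, 'a'), add 'a' as idx 1
Step 2: w='a' (idx 1), next='c' -> output (1, 'c'), add 'ac' as idx 2
Step 3: w='' (idx 0), next='c' -> output (0, 'c'), add 'c' as idx 3
Step 4: w='c' (idx 3), next='c' -> output (3, 'c'), add 'cc' as idx 4
Step 5: w='a' (idx 1), next='a' -> output (1, 'a'), add 'aa' as idx 5
Step 6: w='c' (idx 3), end of input -> output (3, '')


Encoded: [(0, 'a'), (1, 'c'), (0, 'c'), (3, 'c'), (1, 'a'), (3, '')]


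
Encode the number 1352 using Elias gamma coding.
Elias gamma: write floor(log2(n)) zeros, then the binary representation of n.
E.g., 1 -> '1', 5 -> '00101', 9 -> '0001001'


num_bits = floor(log2(1352)) + 1 = 11
leading_zeros = num_bits - 1 = 10
binary(1352) = 10101001000

Elias gamma(1352) = '0000000000' + '10101001000' = 000000000010101001000 (21 bits)


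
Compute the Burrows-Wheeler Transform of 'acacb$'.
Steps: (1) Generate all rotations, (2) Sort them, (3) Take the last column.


Rotations (sorted):
  0: $acacb -> last char: b
  1: acacb$ -> last char: $
  2: acb$ac -> last char: c
  3: b$acac -> last char: c
  4: cacb$a -> last char: a
  5: cb$aca -> last char: a


BWT = b$ccaa


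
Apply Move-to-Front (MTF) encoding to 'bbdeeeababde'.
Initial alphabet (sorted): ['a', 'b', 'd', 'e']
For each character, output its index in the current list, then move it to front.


MTF encoding:
'b': index 1 in ['a', 'b', 'd', 'e'] -> ['b', 'a', 'd', 'e']
'b': index 0 in ['b', 'a', 'd', 'e'] -> ['b', 'a', 'd', 'e']
'd': index 2 in ['b', 'a', 'd', 'e'] -> ['d', 'b', 'a', 'e']
'e': index 3 in ['d', 'b', 'a', 'e'] -> ['e', 'd', 'b', 'a']
'e': index 0 in ['e', 'd', 'b', 'a'] -> ['e', 'd', 'b', 'a']
'e': index 0 in ['e', 'd', 'b', 'a'] -> ['e', 'd', 'b', 'a']
'a': index 3 in ['e', 'd', 'b', 'a'] -> ['a', 'e', 'd', 'b']
'b': index 3 in ['a', 'e', 'd', 'b'] -> ['b', 'a', 'e', 'd']
'a': index 1 in ['b', 'a', 'e', 'd'] -> ['a', 'b', 'e', 'd']
'b': index 1 in ['a', 'b', 'e', 'd'] -> ['b', 'a', 'e', 'd']
'd': index 3 in ['b', 'a', 'e', 'd'] -> ['d', 'b', 'a', 'e']
'e': index 3 in ['d', 'b', 'a', 'e'] -> ['e', 'd', 'b', 'a']


Output: [1, 0, 2, 3, 0, 0, 3, 3, 1, 1, 3, 3]


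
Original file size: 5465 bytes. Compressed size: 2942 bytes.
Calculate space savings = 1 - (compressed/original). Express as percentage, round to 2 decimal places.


ratio = compressed/original = 2942/5465 = 0.538335
savings = 1 - ratio = 1 - 0.538335 = 0.461665
as a percentage: 0.461665 * 100 = 46.17%

Space savings = 1 - 2942/5465 = 46.17%


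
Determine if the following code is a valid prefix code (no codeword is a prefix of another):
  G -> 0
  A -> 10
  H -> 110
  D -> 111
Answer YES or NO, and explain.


Checking each pair (does one codeword prefix another?):
  G='0' vs A='10': no prefix
  G='0' vs H='110': no prefix
  G='0' vs D='111': no prefix
  A='10' vs G='0': no prefix
  A='10' vs H='110': no prefix
  A='10' vs D='111': no prefix
  H='110' vs G='0': no prefix
  H='110' vs A='10': no prefix
  H='110' vs D='111': no prefix
  D='111' vs G='0': no prefix
  D='111' vs A='10': no prefix
  D='111' vs H='110': no prefix
No violation found over all pairs.

YES -- this is a valid prefix code. No codeword is a prefix of any other codeword.


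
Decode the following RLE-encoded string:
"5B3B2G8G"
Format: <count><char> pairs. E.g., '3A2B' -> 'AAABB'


Expanding each <count><char> pair:
  5B -> 'BBBBB'
  3B -> 'BBB'
  2G -> 'GG'
  8G -> 'GGGGGGGG'

Decoded = BBBBBBBBGGGGGGGGGG


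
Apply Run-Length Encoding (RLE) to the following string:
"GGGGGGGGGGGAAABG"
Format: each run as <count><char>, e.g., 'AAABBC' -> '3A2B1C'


Scanning runs left to right:
  i=0: run of 'G' x 11 -> '11G'
  i=11: run of 'A' x 3 -> '3A'
  i=14: run of 'B' x 1 -> '1B'
  i=15: run of 'G' x 1 -> '1G'

RLE = 11G3A1B1G


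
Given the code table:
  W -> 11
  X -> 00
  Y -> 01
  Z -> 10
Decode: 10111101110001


Decoding:
10 -> Z
11 -> W
11 -> W
01 -> Y
11 -> W
00 -> X
01 -> Y


Result: ZWWYWXY


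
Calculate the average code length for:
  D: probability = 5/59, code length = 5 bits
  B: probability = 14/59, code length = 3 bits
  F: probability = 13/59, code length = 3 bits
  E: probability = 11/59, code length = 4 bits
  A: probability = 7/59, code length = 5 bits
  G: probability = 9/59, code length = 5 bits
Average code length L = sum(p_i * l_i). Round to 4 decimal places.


Weighted contributions p_i * l_i:
  D: (5/59) * 5 = 25/59
  B: (14/59) * 3 = 42/59
  F: (13/59) * 3 = 39/59
  E: (11/59) * 4 = 44/59
  A: (7/59) * 5 = 35/59
  G: (9/59) * 5 = 45/59
Sum = (25 + 42 + 39 + 44 + 35 + 45)/59 = 230/59

L = 230/59 = 3.8983 bits/symbol


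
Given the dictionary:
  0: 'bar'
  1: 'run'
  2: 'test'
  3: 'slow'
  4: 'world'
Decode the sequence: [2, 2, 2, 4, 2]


Look up each index in the dictionary:
  2 -> 'test'
  2 -> 'test'
  2 -> 'test'
  4 -> 'world'
  2 -> 'test'

Decoded: "test test test world test"


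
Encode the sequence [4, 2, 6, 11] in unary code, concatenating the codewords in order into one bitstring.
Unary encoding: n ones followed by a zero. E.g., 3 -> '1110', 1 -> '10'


Encode each number as n ones followed by a terminating 0:
  4 -> 11110 (5 bits)
  2 -> 110 (3 bits)
  6 -> 1111110 (7 bits)
  11 -> 111111111110 (12 bits)
Total length = 5 + 3 + 7 + 12 = 27 bits.

Unary([4, 2, 6, 11]) = 111101101111110111111111110 (27 bits)


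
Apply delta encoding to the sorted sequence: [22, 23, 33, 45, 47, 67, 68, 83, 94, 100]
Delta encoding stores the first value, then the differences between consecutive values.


First value: 22
Deltas:
  23 - 22 = 1
  33 - 23 = 10
  45 - 33 = 12
  47 - 45 = 2
  67 - 47 = 20
  68 - 67 = 1
  83 - 68 = 15
  94 - 83 = 11
  100 - 94 = 6


Delta encoded: [22, 1, 10, 12, 2, 20, 1, 15, 11, 6]


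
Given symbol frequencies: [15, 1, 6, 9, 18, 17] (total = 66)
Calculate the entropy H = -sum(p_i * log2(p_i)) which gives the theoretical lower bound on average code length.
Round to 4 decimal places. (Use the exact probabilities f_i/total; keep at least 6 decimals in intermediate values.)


Per-symbol terms -p_i * log2(p_i) with p_i = f_i/66:
  p = 15/66 = 0.227273: log2(p) = -2.137504, -p*log2(p) = 0.485796
  p = 1/66 = 0.015152: log2(p) = -6.044394, -p*log2(p) = 0.091582
  p = 6/66 = 0.090909: log2(p) = -3.459432, -p*log2(p) = 0.314494
  p = 9/66 = 0.136364: log2(p) = -2.874469, -p*log2(p) = 0.391973
  p = 18/66 = 0.272727: log2(p) = -1.874469, -p*log2(p) = 0.511219
  p = 17/66 = 0.257576: log2(p) = -1.956931, -p*log2(p) = 0.504058
H = 0.485796 + 0.091582 + 0.314494 + 0.391973 + 0.511219 + 0.504058 = 2.299122

H = 2.2991 bits/symbol


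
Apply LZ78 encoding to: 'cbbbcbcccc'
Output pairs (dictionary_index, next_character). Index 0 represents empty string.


LZ78 encoding steps:
Dictionary: {0: ''}
Step 1: w='' (idx 0), next='c' -> output (0, 'c'), add 'c' as idx 1
Step 2: w='' (idx 0), next='b' -> output (0, 'b'), add 'b' as idx 2
Step 3: w='b' (idx 2), next='b' -> output (2, 'b'), add 'bb' as idx 3
Step 4: w='c' (idx 1), next='b' -> output (1, 'b'), add 'cb' as idx 4
Step 5: w='c' (idx 1), next='c' -> output (1, 'c'), add 'cc' as idx 5
Step 6: w='cc' (idx 5), end of input -> output (5, '')


Encoded: [(0, 'c'), (0, 'b'), (2, 'b'), (1, 'b'), (1, 'c'), (5, '')]


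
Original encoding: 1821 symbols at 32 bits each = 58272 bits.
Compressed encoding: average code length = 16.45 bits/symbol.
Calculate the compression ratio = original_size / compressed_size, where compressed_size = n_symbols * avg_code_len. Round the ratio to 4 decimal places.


original_size = n_symbols * orig_bits = 1821 * 32 = 58272 bits
compressed_size = n_symbols * avg_code_len = 1821 * 16.45 = 29955.45 bits
ratio = original_size / compressed_size = 58272 / 29955.45 = 1.9453

Compression ratio = 1.9453


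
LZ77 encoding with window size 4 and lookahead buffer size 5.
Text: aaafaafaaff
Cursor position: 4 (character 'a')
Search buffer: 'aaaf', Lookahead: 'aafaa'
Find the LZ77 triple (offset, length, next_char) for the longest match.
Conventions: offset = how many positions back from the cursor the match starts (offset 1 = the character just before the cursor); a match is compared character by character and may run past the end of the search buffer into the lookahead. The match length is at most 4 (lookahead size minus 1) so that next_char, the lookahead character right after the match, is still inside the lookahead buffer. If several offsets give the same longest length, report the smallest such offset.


Try each offset into the search buffer:
  offset=1 (pos 3, char 'f'): match length 0
  offset=2 (pos 2, char 'a'): match length 1
  offset=3 (pos 1, char 'a'): match length 4
  offset=4 (pos 0, char 'a'): match length 2
Longest match has length 4 at offset 3.
next_char = character at position 4 + 4 = 8 -> 'a'

Best match: offset=3, length=4 (matching 'aafa' starting at position 1)
LZ77 triple: (3, 4, 'a')


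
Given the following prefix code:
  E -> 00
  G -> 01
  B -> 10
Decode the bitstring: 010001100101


Decoding step by step:
Bits 01 -> G
Bits 00 -> E
Bits 01 -> G
Bits 10 -> B
Bits 01 -> G
Bits 01 -> G


Decoded message: GEGBGG


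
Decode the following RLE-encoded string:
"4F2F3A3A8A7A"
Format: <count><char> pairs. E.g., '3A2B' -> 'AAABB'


Expanding each <count><char> pair:
  4F -> 'FFFF'
  2F -> 'FF'
  3A -> 'AAA'
  3A -> 'AAA'
  8A -> 'AAAAAAAA'
  7A -> 'AAAAAAA'

Decoded = FFFFFFAAAAAAAAAAAAAAAAAAAAA


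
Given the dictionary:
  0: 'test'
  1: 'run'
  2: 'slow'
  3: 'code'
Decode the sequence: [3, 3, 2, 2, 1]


Look up each index in the dictionary:
  3 -> 'code'
  3 -> 'code'
  2 -> 'slow'
  2 -> 'slow'
  1 -> 'run'

Decoded: "code code slow slow run"


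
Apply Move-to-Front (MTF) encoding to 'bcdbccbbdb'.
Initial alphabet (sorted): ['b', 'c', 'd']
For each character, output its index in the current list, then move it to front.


MTF encoding:
'b': index 0 in ['b', 'c', 'd'] -> ['b', 'c', 'd']
'c': index 1 in ['b', 'c', 'd'] -> ['c', 'b', 'd']
'd': index 2 in ['c', 'b', 'd'] -> ['d', 'c', 'b']
'b': index 2 in ['d', 'c', 'b'] -> ['b', 'd', 'c']
'c': index 2 in ['b', 'd', 'c'] -> ['c', 'b', 'd']
'c': index 0 in ['c', 'b', 'd'] -> ['c', 'b', 'd']
'b': index 1 in ['c', 'b', 'd'] -> ['b', 'c', 'd']
'b': index 0 in ['b', 'c', 'd'] -> ['b', 'c', 'd']
'd': index 2 in ['b', 'c', 'd'] -> ['d', 'b', 'c']
'b': index 1 in ['d', 'b', 'c'] -> ['b', 'd', 'c']


Output: [0, 1, 2, 2, 2, 0, 1, 0, 2, 1]


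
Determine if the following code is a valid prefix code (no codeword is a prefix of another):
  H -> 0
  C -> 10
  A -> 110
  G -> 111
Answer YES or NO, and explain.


Checking each pair (does one codeword prefix another?):
  H='0' vs C='10': no prefix
  H='0' vs A='110': no prefix
  H='0' vs G='111': no prefix
  C='10' vs H='0': no prefix
  C='10' vs A='110': no prefix
  C='10' vs G='111': no prefix
  A='110' vs H='0': no prefix
  A='110' vs C='10': no prefix
  A='110' vs G='111': no prefix
  G='111' vs H='0': no prefix
  G='111' vs C='10': no prefix
  G='111' vs A='110': no prefix
No violation found over all pairs.

YES -- this is a valid prefix code. No codeword is a prefix of any other codeword.


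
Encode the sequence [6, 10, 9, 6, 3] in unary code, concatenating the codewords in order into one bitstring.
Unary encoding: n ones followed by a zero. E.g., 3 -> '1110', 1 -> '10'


Encode each number as n ones followed by a terminating 0:
  6 -> 1111110 (7 bits)
  10 -> 11111111110 (11 bits)
  9 -> 1111111110 (10 bits)
  6 -> 1111110 (7 bits)
  3 -> 1110 (4 bits)
Total length = 7 + 11 + 10 + 7 + 4 = 39 bits.

Unary([6, 10, 9, 6, 3]) = 111111011111111110111111111011111101110 (39 bits)


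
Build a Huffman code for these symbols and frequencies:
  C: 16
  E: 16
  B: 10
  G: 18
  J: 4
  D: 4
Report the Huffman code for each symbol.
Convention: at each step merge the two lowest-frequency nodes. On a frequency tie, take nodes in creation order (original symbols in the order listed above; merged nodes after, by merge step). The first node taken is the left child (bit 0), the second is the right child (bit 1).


Huffman tree construction:
Step 1: Merge J(4) + D(4) = 8
Step 2: Merge (J+D)(8) + B(10) = 18
Step 3: Merge C(16) + E(16) = 32
Step 4: Merge G(18) + ((J+D)+B)(18) = 36
Step 5: Merge (C+E)(32) + (G+((J+D)+B))(36) = 68
Read each symbol's code off the tree from the root (left child = 0, right child = 1).

Codes:
  C: 00 (length 2)
  E: 01 (length 2)
  B: 111 (length 3)
  G: 10 (length 2)
  J: 1100 (length 4)
  D: 1101 (length 4)
Average code length: 162/68 = 2.3824 bits/symbol


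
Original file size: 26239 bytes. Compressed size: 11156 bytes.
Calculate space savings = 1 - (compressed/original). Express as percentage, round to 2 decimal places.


ratio = compressed/original = 11156/26239 = 0.425169
savings = 1 - ratio = 1 - 0.425169 = 0.574831
as a percentage: 0.574831 * 100 = 57.48%

Space savings = 1 - 11156/26239 = 57.48%


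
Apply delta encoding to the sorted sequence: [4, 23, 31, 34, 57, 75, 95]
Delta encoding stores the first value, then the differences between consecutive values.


First value: 4
Deltas:
  23 - 4 = 19
  31 - 23 = 8
  34 - 31 = 3
  57 - 34 = 23
  75 - 57 = 18
  95 - 75 = 20


Delta encoded: [4, 19, 8, 3, 23, 18, 20]


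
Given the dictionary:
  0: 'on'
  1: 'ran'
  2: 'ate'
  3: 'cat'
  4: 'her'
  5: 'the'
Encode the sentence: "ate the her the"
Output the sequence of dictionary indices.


Look up each word in the dictionary:
  'ate' -> 2
  'the' -> 5
  'her' -> 4
  'the' -> 5

Encoded: [2, 5, 4, 5]


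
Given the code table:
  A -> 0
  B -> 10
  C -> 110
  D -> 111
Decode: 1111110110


Decoding:
111 -> D
111 -> D
0 -> A
110 -> C


Result: DDAC


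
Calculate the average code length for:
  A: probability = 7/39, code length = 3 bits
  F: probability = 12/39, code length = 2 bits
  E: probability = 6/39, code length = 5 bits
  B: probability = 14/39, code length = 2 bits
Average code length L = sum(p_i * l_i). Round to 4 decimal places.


Weighted contributions p_i * l_i:
  A: (7/39) * 3 = 21/39
  F: (12/39) * 2 = 24/39
  E: (6/39) * 5 = 30/39
  B: (14/39) * 2 = 28/39
Sum = (21 + 24 + 30 + 28)/39 = 103/39

L = 103/39 = 2.6410 bits/symbol


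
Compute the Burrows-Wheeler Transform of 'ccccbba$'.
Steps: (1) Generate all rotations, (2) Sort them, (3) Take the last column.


Rotations (sorted):
  0: $ccccbba -> last char: a
  1: a$ccccbb -> last char: b
  2: ba$ccccb -> last char: b
  3: bba$cccc -> last char: c
  4: cbba$ccc -> last char: c
  5: ccbba$cc -> last char: c
  6: cccbba$c -> last char: c
  7: ccccbba$ -> last char: $


BWT = abbcccc$


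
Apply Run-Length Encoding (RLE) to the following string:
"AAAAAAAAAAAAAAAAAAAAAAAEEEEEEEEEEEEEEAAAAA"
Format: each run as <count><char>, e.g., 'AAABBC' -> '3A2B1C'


Scanning runs left to right:
  i=0: run of 'A' x 23 -> '23A'
  i=23: run of 'E' x 14 -> '14E'
  i=37: run of 'A' x 5 -> '5A'

RLE = 23A14E5A


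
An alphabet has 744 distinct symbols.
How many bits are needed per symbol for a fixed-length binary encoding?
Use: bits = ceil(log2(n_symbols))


log2(744) = 9.5392
Bracket: 2^9 = 512 < 744 <= 2^10 = 1024
So ceil(log2(744)) = 10

bits = ceil(log2(744)) = ceil(9.5392) = 10 bits


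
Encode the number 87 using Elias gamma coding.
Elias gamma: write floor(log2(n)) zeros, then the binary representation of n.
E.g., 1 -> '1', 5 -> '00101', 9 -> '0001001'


num_bits = floor(log2(87)) + 1 = 7
leading_zeros = num_bits - 1 = 6
binary(87) = 1010111

Elias gamma(87) = '000000' + '1010111' = 0000001010111 (13 bits)


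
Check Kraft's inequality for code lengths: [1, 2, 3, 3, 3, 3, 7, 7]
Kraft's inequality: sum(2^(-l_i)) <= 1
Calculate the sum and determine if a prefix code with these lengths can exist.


Sum = 2^(-1) + 2^(-2) + 2^(-3) + 2^(-3) + 2^(-3) + 2^(-3) + 2^(-7) + 2^(-7)
    = 0.5 + 0.25 + 0.125 + 0.125 + 0.125 + 0.125 + 0.0078125 + 0.0078125
    = 162/128 = 1.265625
Since 1.265625 > 1, Kraft's inequality is NOT satisfied.
A prefix code with these lengths CANNOT exist.

Kraft sum = 1.265625. Not satisfied.


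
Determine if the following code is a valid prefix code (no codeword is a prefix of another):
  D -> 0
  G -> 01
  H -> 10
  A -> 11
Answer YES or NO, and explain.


Checking each pair (does one codeword prefix another?):
  D='0' vs G='01': prefix -- VIOLATION

NO -- this is NOT a valid prefix code. D (0) is a prefix of G (01).


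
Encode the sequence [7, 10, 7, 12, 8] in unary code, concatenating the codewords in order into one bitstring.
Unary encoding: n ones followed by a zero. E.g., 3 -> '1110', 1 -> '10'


Encode each number as n ones followed by a terminating 0:
  7 -> 11111110 (8 bits)
  10 -> 11111111110 (11 bits)
  7 -> 11111110 (8 bits)
  12 -> 1111111111110 (13 bits)
  8 -> 111111110 (9 bits)
Total length = 8 + 11 + 8 + 13 + 9 = 49 bits.

Unary([7, 10, 7, 12, 8]) = 1111111011111111110111111101111111111110111111110 (49 bits)
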